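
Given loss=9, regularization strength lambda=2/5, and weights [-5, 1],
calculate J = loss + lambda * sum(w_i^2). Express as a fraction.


L2 sq norm = sum(w^2) = 26. J = 9 + 2/5 * 26 = 97/5.

97/5


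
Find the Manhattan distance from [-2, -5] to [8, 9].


d = sum of absolute differences: |-2-8|=10 + |-5-9|=14 = 24.

24


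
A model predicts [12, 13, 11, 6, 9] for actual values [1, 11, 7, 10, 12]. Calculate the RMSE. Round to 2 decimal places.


MSE = 33.2000. RMSE = sqrt(33.2000) = 5.76.

5.76


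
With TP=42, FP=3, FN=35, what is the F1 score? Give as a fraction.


Precision = 42/45 = 14/15. Recall = 42/77 = 6/11. F1 = 2*P*R/(P+R) = 42/61.

42/61


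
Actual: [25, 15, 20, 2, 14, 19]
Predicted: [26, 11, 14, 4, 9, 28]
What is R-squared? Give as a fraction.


Mean(y) = 95/6. SS_res = 163. SS_tot = 1841/6. R^2 = 1 - 163/(1841/6) = 863/1841.

863/1841


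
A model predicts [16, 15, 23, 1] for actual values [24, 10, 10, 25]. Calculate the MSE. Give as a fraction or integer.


MSE = (1/4) * ((24-16)^2=64 + (10-15)^2=25 + (10-23)^2=169 + (25-1)^2=576). Sum = 834. MSE = 417/2.

417/2


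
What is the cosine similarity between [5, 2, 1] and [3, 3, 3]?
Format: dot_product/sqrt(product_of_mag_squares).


dot = 24. |a|^2 = 30, |b|^2 = 27. cos = 24/sqrt(810).

24/sqrt(810)


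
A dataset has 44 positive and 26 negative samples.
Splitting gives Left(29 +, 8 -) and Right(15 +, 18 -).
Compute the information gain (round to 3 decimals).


H(parent) = 0.9518. H(left) = 0.7532, H(right) = 0.9940. Weighted = (37/70)*0.7532 + (33/70)*0.9940 = 0.8667. IG = 0.9518 - 0.8667 = 0.0851, which rounds to 0.085.

0.085


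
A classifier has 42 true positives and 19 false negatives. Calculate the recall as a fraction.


Recall = TP / (TP + FN) = 42 / 61 = 42/61.

42/61


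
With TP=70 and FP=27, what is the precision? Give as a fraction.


Precision = TP / (TP + FP) = 70 / 97 = 70/97.

70/97


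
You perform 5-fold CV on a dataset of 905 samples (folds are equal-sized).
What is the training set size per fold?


Each validation fold has 905/5 = 181 samples. Training set = 905 - 181 = 724.

724


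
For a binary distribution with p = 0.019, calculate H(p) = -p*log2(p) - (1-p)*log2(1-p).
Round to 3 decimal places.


H = -0.019*log2(0.019) - 0.981*log2(0.981) = 0.136.

0.136


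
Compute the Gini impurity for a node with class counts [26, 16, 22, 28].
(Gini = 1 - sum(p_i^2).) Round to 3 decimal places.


Total = 92. Proportions: 26/92, 16/92, 22/92, 28/92. sum(p_i^2) = 0.2599. Gini = 1 - 0.2599 = 0.7401, which rounds to 0.740.

0.740


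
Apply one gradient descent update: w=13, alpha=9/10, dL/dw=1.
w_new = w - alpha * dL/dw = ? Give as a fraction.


w_new = 13 - 9/10 * 1 = 13 - 9/10 = 121/10.

121/10


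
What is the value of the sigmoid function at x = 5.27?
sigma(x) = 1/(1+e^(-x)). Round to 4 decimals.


sigma(5.27) = 1/(1+e^(-5.27)) = 1/(1+0.005144) = 1/1.005144 = 0.9949.

0.9949


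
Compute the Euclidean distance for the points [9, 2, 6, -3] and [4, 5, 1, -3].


d = sqrt(sum of squared differences). (9-4)^2=25, (2-5)^2=9, (6-1)^2=25, (-3--3)^2=0. Sum = 59.

sqrt(59)


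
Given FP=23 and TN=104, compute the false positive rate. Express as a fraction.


FPR = FP / (FP + TN) = 23 / 127 = 23/127.

23/127


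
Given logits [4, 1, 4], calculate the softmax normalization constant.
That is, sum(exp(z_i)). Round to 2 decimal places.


Denom = e^4=54.5982 + e^1=2.7183 + e^4=54.5982. Sum = 111.9147, which rounds to 111.91.

111.91


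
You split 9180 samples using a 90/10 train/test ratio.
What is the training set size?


Test set = 9180 * 10% = 918. Training set = 9180 - 918 = 8262.

8262


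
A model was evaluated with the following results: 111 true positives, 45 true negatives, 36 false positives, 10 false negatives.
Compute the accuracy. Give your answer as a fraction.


Accuracy = (TP + TN) / (TP + TN + FP + FN) = (111 + 45) / 202 = 78/101.

78/101


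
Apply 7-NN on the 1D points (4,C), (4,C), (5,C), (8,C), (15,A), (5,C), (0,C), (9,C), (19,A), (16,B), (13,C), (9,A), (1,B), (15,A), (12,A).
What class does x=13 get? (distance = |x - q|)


Distances: |4-13|=9, |4-13|=9, |5-13|=8, |8-13|=5, |15-13|=2, |5-13|=8, |0-13|=13, |9-13|=4, |19-13|=6, |16-13|=3, |13-13|=0, |9-13|=4, |1-13|=12, |15-13|=2, |12-13|=1. 7 nearest: (13,C), (12,A), (15,A), (15,A), (16,B), (9,A), (9,C). Counts: {'C': 2, 'A': 4, 'B': 1}. Majority class: A.

A


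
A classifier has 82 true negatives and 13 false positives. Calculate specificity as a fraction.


Specificity = TN / (TN + FP) = 82 / 95 = 82/95.

82/95


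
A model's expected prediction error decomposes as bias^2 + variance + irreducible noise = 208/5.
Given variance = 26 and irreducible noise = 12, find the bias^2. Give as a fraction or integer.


Total error = bias^2 + variance + irreducible noise. So bias^2 = 208/5 - 26 - 12 = 18/5.

18/5


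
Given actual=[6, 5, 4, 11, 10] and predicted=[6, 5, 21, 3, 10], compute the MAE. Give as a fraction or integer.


MAE = (1/5) * (|6-6|=0 + |5-5|=0 + |4-21|=17 + |11-3|=8 + |10-10|=0). Sum = 25. MAE = 5.

5


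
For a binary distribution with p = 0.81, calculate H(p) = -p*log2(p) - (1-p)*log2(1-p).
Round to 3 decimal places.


H = -0.81*log2(0.81) - 0.19*log2(0.19) = 0.701.

0.701


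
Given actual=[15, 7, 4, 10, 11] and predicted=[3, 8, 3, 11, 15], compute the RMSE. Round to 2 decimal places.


MSE = 32.6000. RMSE = sqrt(32.6000) = 5.71.

5.71


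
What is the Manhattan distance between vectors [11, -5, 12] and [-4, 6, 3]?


d = sum of absolute differences: |11--4|=15 + |-5-6|=11 + |12-3|=9 = 35.

35


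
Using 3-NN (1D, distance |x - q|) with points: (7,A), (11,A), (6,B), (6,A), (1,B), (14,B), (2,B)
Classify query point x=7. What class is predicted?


Distances: |7-7|=0, |11-7|=4, |6-7|=1, |6-7|=1, |1-7|=6, |14-7|=7, |2-7|=5. 3 nearest: (7,A), (6,A), (6,B). Counts: {'A': 2, 'B': 1}. Majority class: A.

A


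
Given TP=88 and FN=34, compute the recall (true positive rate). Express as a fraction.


Recall = TP / (TP + FN) = 88 / 122 = 44/61.

44/61


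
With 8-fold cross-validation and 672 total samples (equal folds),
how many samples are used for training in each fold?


Each validation fold has 672/8 = 84 samples. Training set = 672 - 84 = 588.

588


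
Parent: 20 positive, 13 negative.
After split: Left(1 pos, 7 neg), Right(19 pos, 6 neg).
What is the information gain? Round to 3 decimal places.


H(parent) = 0.9673. H(left) = 0.5436, H(right) = 0.7950. Weighted = (8/33)*0.5436 + (25/33)*0.7950 = 0.7341. IG = 0.9673 - 0.7341 = 0.2332, which rounds to 0.233.

0.233


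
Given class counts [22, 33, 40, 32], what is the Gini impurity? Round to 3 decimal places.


Total = 127. Proportions: 22/127, 33/127, 40/127, 32/127. sum(p_i^2) = 0.2602. Gini = 1 - 0.2602 = 0.7398, which rounds to 0.740.

0.740


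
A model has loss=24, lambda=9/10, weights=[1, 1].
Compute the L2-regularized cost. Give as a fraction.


L2 sq norm = sum(w^2) = 2. J = 24 + 9/10 * 2 = 129/5.

129/5


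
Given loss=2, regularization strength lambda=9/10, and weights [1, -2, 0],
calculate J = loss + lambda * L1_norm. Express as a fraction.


L1 norm = sum(|w|) = 3. J = 2 + 9/10 * 3 = 47/10.

47/10


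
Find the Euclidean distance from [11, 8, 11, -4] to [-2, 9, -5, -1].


d = sqrt(sum of squared differences). (11--2)^2=169, (8-9)^2=1, (11--5)^2=256, (-4--1)^2=9. Sum = 435.

sqrt(435)


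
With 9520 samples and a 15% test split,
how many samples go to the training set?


Test set = 9520 * 15% = 1428. Training set = 9520 - 1428 = 8092.

8092


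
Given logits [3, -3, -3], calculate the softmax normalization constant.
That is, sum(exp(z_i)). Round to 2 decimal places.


Denom = e^3=20.0855 + e^-3=0.0498 + e^-3=0.0498. Sum = 20.1851, which rounds to 20.19.

20.19


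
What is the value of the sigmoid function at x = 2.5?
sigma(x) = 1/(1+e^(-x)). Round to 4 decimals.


sigma(2.5) = 1/(1+e^(-2.5)) = 1/(1+0.082085) = 1/1.082085 = 0.9241.

0.9241


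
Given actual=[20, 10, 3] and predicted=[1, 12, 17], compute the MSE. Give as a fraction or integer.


MSE = (1/3) * ((20-1)^2=361 + (10-12)^2=4 + (3-17)^2=196). Sum = 561. MSE = 187.

187


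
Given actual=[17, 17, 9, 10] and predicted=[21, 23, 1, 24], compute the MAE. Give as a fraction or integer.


MAE = (1/4) * (|17-21|=4 + |17-23|=6 + |9-1|=8 + |10-24|=14). Sum = 32. MAE = 8.

8


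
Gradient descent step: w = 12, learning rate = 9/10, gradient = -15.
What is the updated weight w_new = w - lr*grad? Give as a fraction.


w_new = 12 - 9/10 * -15 = 12 - -27/2 = 51/2.

51/2


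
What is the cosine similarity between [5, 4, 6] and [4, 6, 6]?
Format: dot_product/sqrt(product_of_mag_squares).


dot = 80. |a|^2 = 77, |b|^2 = 88. cos = 80/sqrt(6776).

80/sqrt(6776)


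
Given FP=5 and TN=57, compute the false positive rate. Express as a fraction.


FPR = FP / (FP + TN) = 5 / 62 = 5/62.

5/62


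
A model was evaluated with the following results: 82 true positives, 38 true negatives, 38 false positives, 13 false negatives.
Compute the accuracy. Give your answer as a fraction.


Accuracy = (TP + TN) / (TP + TN + FP + FN) = (82 + 38) / 171 = 40/57.

40/57


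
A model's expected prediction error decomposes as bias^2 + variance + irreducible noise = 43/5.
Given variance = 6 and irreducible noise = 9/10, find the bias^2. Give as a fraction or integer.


Total error = bias^2 + variance + irreducible noise. So bias^2 = 43/5 - 6 - 9/10 = 17/10.

17/10


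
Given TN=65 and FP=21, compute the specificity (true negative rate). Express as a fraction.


Specificity = TN / (TN + FP) = 65 / 86 = 65/86.

65/86


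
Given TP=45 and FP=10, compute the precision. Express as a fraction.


Precision = TP / (TP + FP) = 45 / 55 = 9/11.

9/11


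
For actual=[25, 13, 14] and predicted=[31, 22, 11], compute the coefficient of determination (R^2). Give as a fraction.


Mean(y) = 52/3. SS_res = 126. SS_tot = 266/3. R^2 = 1 - 126/(266/3) = -8/19.

-8/19


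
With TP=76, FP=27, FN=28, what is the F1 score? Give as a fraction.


Precision = 76/103 = 76/103. Recall = 76/104 = 19/26. F1 = 2*P*R/(P+R) = 152/207.

152/207


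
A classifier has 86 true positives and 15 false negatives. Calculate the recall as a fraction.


Recall = TP / (TP + FN) = 86 / 101 = 86/101.

86/101


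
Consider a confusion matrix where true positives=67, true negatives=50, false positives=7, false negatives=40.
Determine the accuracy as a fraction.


Accuracy = (TP + TN) / (TP + TN + FP + FN) = (67 + 50) / 164 = 117/164.

117/164


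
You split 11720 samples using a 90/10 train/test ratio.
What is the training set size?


Test set = 11720 * 10% = 1172. Training set = 11720 - 1172 = 10548.

10548


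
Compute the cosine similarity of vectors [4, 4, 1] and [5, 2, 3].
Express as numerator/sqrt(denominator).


dot = 31. |a|^2 = 33, |b|^2 = 38. cos = 31/sqrt(1254).

31/sqrt(1254)


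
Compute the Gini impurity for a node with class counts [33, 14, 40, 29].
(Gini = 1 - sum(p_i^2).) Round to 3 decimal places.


Total = 116. Proportions: 33/116, 14/116, 40/116, 29/116. sum(p_i^2) = 0.2769. Gini = 1 - 0.2769 = 0.7231, which rounds to 0.723.

0.723


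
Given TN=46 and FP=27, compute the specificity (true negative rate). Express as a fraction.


Specificity = TN / (TN + FP) = 46 / 73 = 46/73.

46/73


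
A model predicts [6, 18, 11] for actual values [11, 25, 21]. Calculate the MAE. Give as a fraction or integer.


MAE = (1/3) * (|11-6|=5 + |25-18|=7 + |21-11|=10). Sum = 22. MAE = 22/3.

22/3


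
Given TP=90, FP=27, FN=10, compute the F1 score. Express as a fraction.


Precision = 90/117 = 10/13. Recall = 90/100 = 9/10. F1 = 2*P*R/(P+R) = 180/217.

180/217


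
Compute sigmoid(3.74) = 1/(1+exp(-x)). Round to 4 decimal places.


sigma(3.74) = 1/(1+e^(-3.74)) = 1/(1+0.023754) = 1/1.023754 = 0.9768.

0.9768


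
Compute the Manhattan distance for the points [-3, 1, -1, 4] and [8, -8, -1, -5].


d = sum of absolute differences: |-3-8|=11 + |1--8|=9 + |-1--1|=0 + |4--5|=9 = 29.

29


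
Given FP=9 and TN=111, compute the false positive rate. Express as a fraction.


FPR = FP / (FP + TN) = 9 / 120 = 3/40.

3/40


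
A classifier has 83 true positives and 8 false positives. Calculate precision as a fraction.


Precision = TP / (TP + FP) = 83 / 91 = 83/91.

83/91


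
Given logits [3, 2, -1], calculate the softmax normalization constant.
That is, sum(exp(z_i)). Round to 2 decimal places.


Denom = e^3=20.0855 + e^2=7.3891 + e^-1=0.3679. Sum = 27.8425, which rounds to 27.84.

27.84


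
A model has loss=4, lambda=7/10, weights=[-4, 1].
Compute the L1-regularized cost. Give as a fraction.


L1 norm = sum(|w|) = 5. J = 4 + 7/10 * 5 = 15/2.

15/2


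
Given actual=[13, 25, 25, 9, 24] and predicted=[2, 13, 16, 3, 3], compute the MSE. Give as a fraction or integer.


MSE = (1/5) * ((13-2)^2=121 + (25-13)^2=144 + (25-16)^2=81 + (9-3)^2=36 + (24-3)^2=441). Sum = 823. MSE = 823/5.

823/5


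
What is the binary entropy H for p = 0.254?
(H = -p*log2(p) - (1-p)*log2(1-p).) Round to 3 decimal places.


H = -0.254*log2(0.254) - 0.746*log2(0.746) = 0.818.

0.818


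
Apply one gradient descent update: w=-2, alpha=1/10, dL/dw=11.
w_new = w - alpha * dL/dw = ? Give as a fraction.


w_new = -2 - 1/10 * 11 = -2 - 11/10 = -31/10.

-31/10


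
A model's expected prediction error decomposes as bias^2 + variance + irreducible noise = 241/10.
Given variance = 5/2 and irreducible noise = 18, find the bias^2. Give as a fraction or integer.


Total error = bias^2 + variance + irreducible noise. So bias^2 = 241/10 - 5/2 - 18 = 18/5.

18/5


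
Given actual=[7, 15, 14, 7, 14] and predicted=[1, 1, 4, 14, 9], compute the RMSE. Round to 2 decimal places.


MSE = 81.2000. RMSE = sqrt(81.2000) = 9.01.

9.01


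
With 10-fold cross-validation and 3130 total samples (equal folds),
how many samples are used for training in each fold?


Each validation fold has 3130/10 = 313 samples. Training set = 3130 - 313 = 2817.

2817


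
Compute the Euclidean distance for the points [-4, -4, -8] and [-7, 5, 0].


d = sqrt(sum of squared differences). (-4--7)^2=9, (-4-5)^2=81, (-8-0)^2=64. Sum = 154.

sqrt(154)


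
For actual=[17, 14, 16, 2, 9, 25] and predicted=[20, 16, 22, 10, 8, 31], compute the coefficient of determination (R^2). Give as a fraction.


Mean(y) = 83/6. SS_res = 150. SS_tot = 1817/6. R^2 = 1 - 150/(1817/6) = 917/1817.

917/1817


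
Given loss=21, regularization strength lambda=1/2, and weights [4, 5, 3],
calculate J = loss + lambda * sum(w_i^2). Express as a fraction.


L2 sq norm = sum(w^2) = 50. J = 21 + 1/2 * 50 = 46.

46


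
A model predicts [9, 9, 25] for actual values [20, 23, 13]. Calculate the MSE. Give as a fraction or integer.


MSE = (1/3) * ((20-9)^2=121 + (23-9)^2=196 + (13-25)^2=144). Sum = 461. MSE = 461/3.

461/3


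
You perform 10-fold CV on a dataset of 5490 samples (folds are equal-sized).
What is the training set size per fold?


Each validation fold has 5490/10 = 549 samples. Training set = 5490 - 549 = 4941.

4941


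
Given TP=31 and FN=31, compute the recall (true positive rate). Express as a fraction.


Recall = TP / (TP + FN) = 31 / 62 = 1/2.

1/2


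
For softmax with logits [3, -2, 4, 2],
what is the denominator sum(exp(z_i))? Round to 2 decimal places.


Denom = e^3=20.0855 + e^-2=0.1353 + e^4=54.5982 + e^2=7.3891. Sum = 82.2081, which rounds to 82.21.

82.21


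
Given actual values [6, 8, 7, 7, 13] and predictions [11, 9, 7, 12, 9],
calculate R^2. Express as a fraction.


Mean(y) = 41/5. SS_res = 67. SS_tot = 154/5. R^2 = 1 - 67/(154/5) = -181/154.

-181/154


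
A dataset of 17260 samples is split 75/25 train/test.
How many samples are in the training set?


Test set = 17260 * 25% = 4315. Training set = 17260 - 4315 = 12945.

12945


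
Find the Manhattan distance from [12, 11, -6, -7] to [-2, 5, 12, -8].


d = sum of absolute differences: |12--2|=14 + |11-5|=6 + |-6-12|=18 + |-7--8|=1 = 39.

39


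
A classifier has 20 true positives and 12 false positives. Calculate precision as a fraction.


Precision = TP / (TP + FP) = 20 / 32 = 5/8.

5/8


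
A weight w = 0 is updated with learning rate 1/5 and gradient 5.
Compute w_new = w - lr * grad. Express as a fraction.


w_new = 0 - 1/5 * 5 = 0 - 1 = -1.

-1


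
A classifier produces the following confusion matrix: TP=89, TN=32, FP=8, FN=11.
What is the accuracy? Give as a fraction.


Accuracy = (TP + TN) / (TP + TN + FP + FN) = (89 + 32) / 140 = 121/140.

121/140


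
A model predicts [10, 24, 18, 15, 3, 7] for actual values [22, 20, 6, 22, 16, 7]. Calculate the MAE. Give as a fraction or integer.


MAE = (1/6) * (|22-10|=12 + |20-24|=4 + |6-18|=12 + |22-15|=7 + |16-3|=13 + |7-7|=0). Sum = 48. MAE = 8.

8


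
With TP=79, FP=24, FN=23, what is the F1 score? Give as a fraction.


Precision = 79/103 = 79/103. Recall = 79/102 = 79/102. F1 = 2*P*R/(P+R) = 158/205.

158/205


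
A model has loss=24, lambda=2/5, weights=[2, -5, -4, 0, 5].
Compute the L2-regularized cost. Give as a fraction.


L2 sq norm = sum(w^2) = 70. J = 24 + 2/5 * 70 = 52.

52


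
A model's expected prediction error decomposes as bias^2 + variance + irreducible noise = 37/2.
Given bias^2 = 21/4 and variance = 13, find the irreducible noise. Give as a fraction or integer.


Total error = bias^2 + variance + irreducible noise. So irreducible noise = 37/2 - 21/4 - 13 = 1/4.

1/4


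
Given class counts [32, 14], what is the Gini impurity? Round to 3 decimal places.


Total = 46. Proportions: 32/46, 14/46. sum(p_i^2) = 0.5766. Gini = 1 - 0.5766 = 0.4234, which rounds to 0.423.

0.423


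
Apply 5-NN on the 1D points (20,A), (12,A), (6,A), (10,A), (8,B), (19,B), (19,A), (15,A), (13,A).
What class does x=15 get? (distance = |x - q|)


Distances: |20-15|=5, |12-15|=3, |6-15|=9, |10-15|=5, |8-15|=7, |19-15|=4, |19-15|=4, |15-15|=0, |13-15|=2. 5 nearest: (15,A), (13,A), (12,A), (19,A), (19,B). Counts: {'A': 4, 'B': 1}. Majority class: A.

A


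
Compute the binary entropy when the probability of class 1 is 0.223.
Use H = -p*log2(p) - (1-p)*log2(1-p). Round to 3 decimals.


H = -0.223*log2(0.223) - 0.777*log2(0.777) = 0.766.

0.766


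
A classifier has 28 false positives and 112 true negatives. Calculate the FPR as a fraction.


FPR = FP / (FP + TN) = 28 / 140 = 1/5.

1/5


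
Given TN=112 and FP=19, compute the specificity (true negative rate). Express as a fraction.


Specificity = TN / (TN + FP) = 112 / 131 = 112/131.

112/131


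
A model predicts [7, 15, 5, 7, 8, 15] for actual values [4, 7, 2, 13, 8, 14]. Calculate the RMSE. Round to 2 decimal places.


MSE = 19.8333. RMSE = sqrt(19.8333) = 4.45.

4.45


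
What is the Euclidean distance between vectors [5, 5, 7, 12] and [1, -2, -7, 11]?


d = sqrt(sum of squared differences). (5-1)^2=16, (5--2)^2=49, (7--7)^2=196, (12-11)^2=1. Sum = 262.

sqrt(262)


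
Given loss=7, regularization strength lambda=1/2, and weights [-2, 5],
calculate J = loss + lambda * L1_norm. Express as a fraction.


L1 norm = sum(|w|) = 7. J = 7 + 1/2 * 7 = 21/2.

21/2


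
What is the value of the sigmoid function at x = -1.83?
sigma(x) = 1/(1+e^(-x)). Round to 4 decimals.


sigma(-1.83) = 1/(1+e^(1.83)) = 1/(1+6.233887) = 1/7.233887 = 0.1382.

0.1382


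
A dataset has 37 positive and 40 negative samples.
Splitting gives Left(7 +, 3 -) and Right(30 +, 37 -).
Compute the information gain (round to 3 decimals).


H(parent) = 0.9989. H(left) = 0.8813, H(right) = 0.9921. Weighted = (10/77)*0.8813 + (67/77)*0.9921 = 0.9777. IG = 0.9989 - 0.9777 = 0.0212, which rounds to 0.021.

0.021


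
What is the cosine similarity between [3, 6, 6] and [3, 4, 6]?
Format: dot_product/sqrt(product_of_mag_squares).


dot = 69. |a|^2 = 81, |b|^2 = 61. cos = 69/sqrt(4941).

69/sqrt(4941)


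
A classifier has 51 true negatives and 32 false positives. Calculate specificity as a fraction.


Specificity = TN / (TN + FP) = 51 / 83 = 51/83.

51/83


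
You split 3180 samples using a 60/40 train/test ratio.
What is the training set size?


Test set = 3180 * 40% = 1272. Training set = 3180 - 1272 = 1908.

1908


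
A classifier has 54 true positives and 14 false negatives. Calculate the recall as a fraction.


Recall = TP / (TP + FN) = 54 / 68 = 27/34.

27/34


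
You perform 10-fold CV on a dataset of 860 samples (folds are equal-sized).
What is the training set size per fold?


Each validation fold has 860/10 = 86 samples. Training set = 860 - 86 = 774.

774


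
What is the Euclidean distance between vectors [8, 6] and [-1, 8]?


d = sqrt(sum of squared differences). (8--1)^2=81, (6-8)^2=4. Sum = 85.

sqrt(85)


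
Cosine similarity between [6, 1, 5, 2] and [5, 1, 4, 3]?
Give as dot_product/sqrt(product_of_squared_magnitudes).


dot = 57. |a|^2 = 66, |b|^2 = 51. cos = 57/sqrt(3366).

57/sqrt(3366)


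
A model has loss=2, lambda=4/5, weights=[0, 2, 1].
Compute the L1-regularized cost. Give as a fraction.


L1 norm = sum(|w|) = 3. J = 2 + 4/5 * 3 = 22/5.

22/5


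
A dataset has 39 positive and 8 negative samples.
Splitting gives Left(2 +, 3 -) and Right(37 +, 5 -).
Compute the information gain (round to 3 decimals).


H(parent) = 0.6582. H(left) = 0.9710, H(right) = 0.5266. Weighted = (5/47)*0.9710 + (42/47)*0.5266 = 0.5739. IG = 0.6582 - 0.5739 = 0.0843, which rounds to 0.084.

0.084


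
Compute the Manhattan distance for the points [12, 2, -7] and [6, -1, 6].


d = sum of absolute differences: |12-6|=6 + |2--1|=3 + |-7-6|=13 = 22.

22


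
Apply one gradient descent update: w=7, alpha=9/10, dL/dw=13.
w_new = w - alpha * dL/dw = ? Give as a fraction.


w_new = 7 - 9/10 * 13 = 7 - 117/10 = -47/10.

-47/10


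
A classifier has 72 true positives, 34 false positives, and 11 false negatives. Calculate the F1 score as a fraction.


Precision = 72/106 = 36/53. Recall = 72/83 = 72/83. F1 = 2*P*R/(P+R) = 16/21.

16/21


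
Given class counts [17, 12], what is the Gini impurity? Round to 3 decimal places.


Total = 29. Proportions: 17/29, 12/29. sum(p_i^2) = 0.5149. Gini = 1 - 0.5149 = 0.4851, which rounds to 0.485.

0.485


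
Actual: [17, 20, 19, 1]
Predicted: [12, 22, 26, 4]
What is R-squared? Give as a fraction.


Mean(y) = 57/4. SS_res = 87. SS_tot = 955/4. R^2 = 1 - 87/(955/4) = 607/955.

607/955


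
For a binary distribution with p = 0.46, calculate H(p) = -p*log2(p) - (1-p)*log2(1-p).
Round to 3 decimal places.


H = -0.46*log2(0.46) - 0.54*log2(0.54) = 0.995.

0.995


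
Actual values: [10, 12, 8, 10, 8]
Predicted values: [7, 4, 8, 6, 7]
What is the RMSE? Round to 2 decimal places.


MSE = 18.0000. RMSE = sqrt(18.0000) = 4.24.

4.24


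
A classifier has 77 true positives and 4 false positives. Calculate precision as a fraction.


Precision = TP / (TP + FP) = 77 / 81 = 77/81.

77/81


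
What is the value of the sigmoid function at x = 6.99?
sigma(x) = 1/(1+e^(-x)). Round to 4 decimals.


sigma(6.99) = 1/(1+e^(-6.99)) = 1/(1+0.000921) = 1/1.000921 = 0.9991.

0.9991


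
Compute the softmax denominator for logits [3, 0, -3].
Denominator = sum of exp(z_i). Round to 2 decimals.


Denom = e^3=20.0855 + e^0=1.0000 + e^-3=0.0498. Sum = 21.1353, which rounds to 21.14.

21.14


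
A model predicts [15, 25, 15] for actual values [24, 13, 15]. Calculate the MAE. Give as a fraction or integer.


MAE = (1/3) * (|24-15|=9 + |13-25|=12 + |15-15|=0). Sum = 21. MAE = 7.

7


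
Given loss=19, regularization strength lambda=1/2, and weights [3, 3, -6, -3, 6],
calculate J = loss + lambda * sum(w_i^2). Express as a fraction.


L2 sq norm = sum(w^2) = 99. J = 19 + 1/2 * 99 = 137/2.

137/2


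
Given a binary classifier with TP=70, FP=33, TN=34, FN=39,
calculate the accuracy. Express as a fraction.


Accuracy = (TP + TN) / (TP + TN + FP + FN) = (70 + 34) / 176 = 13/22.

13/22


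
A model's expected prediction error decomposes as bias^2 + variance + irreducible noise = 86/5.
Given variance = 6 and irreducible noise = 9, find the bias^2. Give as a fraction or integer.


Total error = bias^2 + variance + irreducible noise. So bias^2 = 86/5 - 6 - 9 = 11/5.

11/5


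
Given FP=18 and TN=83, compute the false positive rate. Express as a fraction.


FPR = FP / (FP + TN) = 18 / 101 = 18/101.

18/101


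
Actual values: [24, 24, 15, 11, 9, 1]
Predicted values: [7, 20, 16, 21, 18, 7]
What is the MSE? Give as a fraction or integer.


MSE = (1/6) * ((24-7)^2=289 + (24-20)^2=16 + (15-16)^2=1 + (11-21)^2=100 + (9-18)^2=81 + (1-7)^2=36). Sum = 523. MSE = 523/6.

523/6


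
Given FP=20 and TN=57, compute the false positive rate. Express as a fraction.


FPR = FP / (FP + TN) = 20 / 77 = 20/77.

20/77


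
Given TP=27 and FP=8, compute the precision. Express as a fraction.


Precision = TP / (TP + FP) = 27 / 35 = 27/35.

27/35


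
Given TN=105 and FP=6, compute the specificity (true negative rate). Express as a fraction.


Specificity = TN / (TN + FP) = 105 / 111 = 35/37.

35/37


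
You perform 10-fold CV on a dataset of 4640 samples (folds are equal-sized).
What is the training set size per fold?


Each validation fold has 4640/10 = 464 samples. Training set = 4640 - 464 = 4176.

4176


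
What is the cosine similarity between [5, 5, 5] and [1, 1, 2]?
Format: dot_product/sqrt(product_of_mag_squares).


dot = 20. |a|^2 = 75, |b|^2 = 6. cos = 20/sqrt(450).

20/sqrt(450)


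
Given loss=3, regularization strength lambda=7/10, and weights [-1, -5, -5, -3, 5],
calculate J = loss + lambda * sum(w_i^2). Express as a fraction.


L2 sq norm = sum(w^2) = 85. J = 3 + 7/10 * 85 = 125/2.

125/2


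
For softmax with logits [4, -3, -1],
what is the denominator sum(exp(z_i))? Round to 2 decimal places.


Denom = e^4=54.5982 + e^-3=0.0498 + e^-1=0.3679. Sum = 55.0159, which rounds to 55.02.

55.02


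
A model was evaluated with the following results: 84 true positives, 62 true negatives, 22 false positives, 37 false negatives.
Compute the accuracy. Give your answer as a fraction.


Accuracy = (TP + TN) / (TP + TN + FP + FN) = (84 + 62) / 205 = 146/205.

146/205


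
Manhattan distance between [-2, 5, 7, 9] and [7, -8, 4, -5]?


d = sum of absolute differences: |-2-7|=9 + |5--8|=13 + |7-4|=3 + |9--5|=14 = 39.

39


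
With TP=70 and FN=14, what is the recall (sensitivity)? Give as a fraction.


Recall = TP / (TP + FN) = 70 / 84 = 5/6.

5/6


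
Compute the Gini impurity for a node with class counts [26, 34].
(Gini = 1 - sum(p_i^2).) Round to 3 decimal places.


Total = 60. Proportions: 26/60, 34/60. sum(p_i^2) = 0.5089. Gini = 1 - 0.5089 = 0.4911, which rounds to 0.491.

0.491


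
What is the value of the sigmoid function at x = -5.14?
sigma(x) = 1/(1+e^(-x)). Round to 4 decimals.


sigma(-5.14) = 1/(1+e^(5.14)) = 1/(1+170.715768) = 1/171.715768 = 0.0058.

0.0058


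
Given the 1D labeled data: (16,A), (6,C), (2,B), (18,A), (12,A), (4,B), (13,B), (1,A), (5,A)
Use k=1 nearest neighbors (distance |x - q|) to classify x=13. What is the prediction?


Distances: |16-13|=3, |6-13|=7, |2-13|=11, |18-13|=5, |12-13|=1, |4-13|=9, |13-13|=0, |1-13|=12, |5-13|=8. 1 nearest: (13,B). Counts: {'B': 1}. Majority class: B.

B


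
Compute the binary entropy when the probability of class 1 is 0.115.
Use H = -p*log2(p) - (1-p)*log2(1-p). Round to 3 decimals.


H = -0.115*log2(0.115) - 0.885*log2(0.885) = 0.515.

0.515


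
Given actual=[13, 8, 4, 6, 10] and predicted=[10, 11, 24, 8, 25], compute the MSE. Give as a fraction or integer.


MSE = (1/5) * ((13-10)^2=9 + (8-11)^2=9 + (4-24)^2=400 + (6-8)^2=4 + (10-25)^2=225). Sum = 647. MSE = 647/5.

647/5


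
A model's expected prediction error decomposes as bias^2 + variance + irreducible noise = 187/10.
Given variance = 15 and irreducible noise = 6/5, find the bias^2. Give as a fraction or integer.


Total error = bias^2 + variance + irreducible noise. So bias^2 = 187/10 - 15 - 6/5 = 5/2.

5/2


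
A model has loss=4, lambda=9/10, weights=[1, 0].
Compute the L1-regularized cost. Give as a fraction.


L1 norm = sum(|w|) = 1. J = 4 + 9/10 * 1 = 49/10.

49/10


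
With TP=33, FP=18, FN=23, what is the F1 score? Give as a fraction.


Precision = 33/51 = 11/17. Recall = 33/56 = 33/56. F1 = 2*P*R/(P+R) = 66/107.

66/107


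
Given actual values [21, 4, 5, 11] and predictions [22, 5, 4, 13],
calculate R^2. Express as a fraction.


Mean(y) = 41/4. SS_res = 7. SS_tot = 731/4. R^2 = 1 - 7/(731/4) = 703/731.

703/731


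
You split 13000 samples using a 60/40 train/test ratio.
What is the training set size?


Test set = 13000 * 40% = 5200. Training set = 13000 - 5200 = 7800.

7800


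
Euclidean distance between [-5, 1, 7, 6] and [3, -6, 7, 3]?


d = sqrt(sum of squared differences). (-5-3)^2=64, (1--6)^2=49, (7-7)^2=0, (6-3)^2=9. Sum = 122.

sqrt(122)


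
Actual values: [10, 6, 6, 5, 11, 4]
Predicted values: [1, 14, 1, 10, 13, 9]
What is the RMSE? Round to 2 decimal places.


MSE = 37.3333. RMSE = sqrt(37.3333) = 6.11.

6.11


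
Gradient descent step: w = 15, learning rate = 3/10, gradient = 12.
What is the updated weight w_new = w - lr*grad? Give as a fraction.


w_new = 15 - 3/10 * 12 = 15 - 18/5 = 57/5.

57/5


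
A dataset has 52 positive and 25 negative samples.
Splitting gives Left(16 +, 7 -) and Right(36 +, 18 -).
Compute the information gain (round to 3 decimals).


H(parent) = 0.9094. H(left) = 0.8865, H(right) = 0.9183. Weighted = (23/77)*0.8865 + (54/77)*0.9183 = 0.9088. IG = 0.9094 - 0.9088 = 0.0006, which rounds to 0.001.

0.001


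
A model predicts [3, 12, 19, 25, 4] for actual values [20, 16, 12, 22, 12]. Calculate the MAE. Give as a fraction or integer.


MAE = (1/5) * (|20-3|=17 + |16-12|=4 + |12-19|=7 + |22-25|=3 + |12-4|=8). Sum = 39. MAE = 39/5.

39/5


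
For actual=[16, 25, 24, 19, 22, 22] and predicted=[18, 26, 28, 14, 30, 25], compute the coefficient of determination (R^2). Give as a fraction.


Mean(y) = 64/3. SS_res = 119. SS_tot = 166/3. R^2 = 1 - 119/(166/3) = -191/166.

-191/166


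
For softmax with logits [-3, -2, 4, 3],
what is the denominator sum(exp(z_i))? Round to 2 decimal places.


Denom = e^-3=0.0498 + e^-2=0.1353 + e^4=54.5982 + e^3=20.0855. Sum = 74.8688, which rounds to 74.87.

74.87


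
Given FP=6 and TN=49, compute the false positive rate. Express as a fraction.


FPR = FP / (FP + TN) = 6 / 55 = 6/55.

6/55


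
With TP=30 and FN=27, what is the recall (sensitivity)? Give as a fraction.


Recall = TP / (TP + FN) = 30 / 57 = 10/19.

10/19


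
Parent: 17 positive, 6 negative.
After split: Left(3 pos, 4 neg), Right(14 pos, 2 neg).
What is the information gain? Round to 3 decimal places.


H(parent) = 0.8281. H(left) = 0.9852, H(right) = 0.5436. Weighted = (7/23)*0.9852 + (16/23)*0.5436 = 0.6780. IG = 0.8281 - 0.6780 = 0.1501, which rounds to 0.150.

0.150


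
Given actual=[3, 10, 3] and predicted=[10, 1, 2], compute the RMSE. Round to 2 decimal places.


MSE = 43.6667. RMSE = sqrt(43.6667) = 6.61.

6.61


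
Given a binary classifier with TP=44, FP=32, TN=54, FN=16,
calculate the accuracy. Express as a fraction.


Accuracy = (TP + TN) / (TP + TN + FP + FN) = (44 + 54) / 146 = 49/73.

49/73


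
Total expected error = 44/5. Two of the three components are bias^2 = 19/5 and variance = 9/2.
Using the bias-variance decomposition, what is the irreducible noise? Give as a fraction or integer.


Total error = bias^2 + variance + irreducible noise. So irreducible noise = 44/5 - 19/5 - 9/2 = 1/2.

1/2


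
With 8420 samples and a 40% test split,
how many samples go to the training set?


Test set = 8420 * 40% = 3368. Training set = 8420 - 3368 = 5052.

5052


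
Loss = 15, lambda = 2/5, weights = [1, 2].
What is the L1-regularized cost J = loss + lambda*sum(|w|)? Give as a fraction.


L1 norm = sum(|w|) = 3. J = 15 + 2/5 * 3 = 81/5.

81/5


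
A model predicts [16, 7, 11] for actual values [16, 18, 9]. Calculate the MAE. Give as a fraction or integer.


MAE = (1/3) * (|16-16|=0 + |18-7|=11 + |9-11|=2). Sum = 13. MAE = 13/3.

13/3


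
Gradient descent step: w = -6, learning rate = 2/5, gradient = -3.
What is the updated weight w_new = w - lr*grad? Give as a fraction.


w_new = -6 - 2/5 * -3 = -6 - -6/5 = -24/5.

-24/5


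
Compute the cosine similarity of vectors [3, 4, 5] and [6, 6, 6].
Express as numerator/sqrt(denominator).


dot = 72. |a|^2 = 50, |b|^2 = 108. cos = 72/sqrt(5400).

72/sqrt(5400)


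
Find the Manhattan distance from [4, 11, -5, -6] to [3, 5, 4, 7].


d = sum of absolute differences: |4-3|=1 + |11-5|=6 + |-5-4|=9 + |-6-7|=13 = 29.

29


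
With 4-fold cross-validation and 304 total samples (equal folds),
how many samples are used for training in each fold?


Each validation fold has 304/4 = 76 samples. Training set = 304 - 76 = 228.

228


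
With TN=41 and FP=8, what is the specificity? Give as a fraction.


Specificity = TN / (TN + FP) = 41 / 49 = 41/49.

41/49


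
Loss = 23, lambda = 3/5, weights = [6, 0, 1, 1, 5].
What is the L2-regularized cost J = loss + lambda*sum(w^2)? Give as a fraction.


L2 sq norm = sum(w^2) = 63. J = 23 + 3/5 * 63 = 304/5.

304/5


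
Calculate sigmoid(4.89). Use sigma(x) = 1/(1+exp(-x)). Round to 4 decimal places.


sigma(4.89) = 1/(1+e^(-4.89)) = 1/(1+0.007521) = 1/1.007521 = 0.9925.

0.9925


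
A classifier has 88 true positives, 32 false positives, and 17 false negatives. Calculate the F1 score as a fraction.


Precision = 88/120 = 11/15. Recall = 88/105 = 88/105. F1 = 2*P*R/(P+R) = 176/225.

176/225


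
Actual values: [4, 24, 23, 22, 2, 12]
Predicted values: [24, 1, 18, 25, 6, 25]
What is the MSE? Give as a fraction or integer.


MSE = (1/6) * ((4-24)^2=400 + (24-1)^2=529 + (23-18)^2=25 + (22-25)^2=9 + (2-6)^2=16 + (12-25)^2=169). Sum = 1148. MSE = 574/3.

574/3


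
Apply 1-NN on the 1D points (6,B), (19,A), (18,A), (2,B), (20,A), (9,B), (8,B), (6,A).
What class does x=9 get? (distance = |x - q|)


Distances: |6-9|=3, |19-9|=10, |18-9|=9, |2-9|=7, |20-9|=11, |9-9|=0, |8-9|=1, |6-9|=3. 1 nearest: (9,B). Counts: {'B': 1}. Majority class: B.

B


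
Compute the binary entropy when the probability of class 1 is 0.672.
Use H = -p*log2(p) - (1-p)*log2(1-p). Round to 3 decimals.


H = -0.672*log2(0.672) - 0.328*log2(0.328) = 0.913.

0.913


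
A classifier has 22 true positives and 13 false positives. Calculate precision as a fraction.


Precision = TP / (TP + FP) = 22 / 35 = 22/35.

22/35


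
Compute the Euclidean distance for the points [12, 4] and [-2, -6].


d = sqrt(sum of squared differences). (12--2)^2=196, (4--6)^2=100. Sum = 296.

sqrt(296)


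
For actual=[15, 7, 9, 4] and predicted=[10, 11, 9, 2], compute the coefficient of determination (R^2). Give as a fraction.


Mean(y) = 35/4. SS_res = 45. SS_tot = 259/4. R^2 = 1 - 45/(259/4) = 79/259.

79/259


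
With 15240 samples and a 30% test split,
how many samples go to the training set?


Test set = 15240 * 30% = 4572. Training set = 15240 - 4572 = 10668.

10668


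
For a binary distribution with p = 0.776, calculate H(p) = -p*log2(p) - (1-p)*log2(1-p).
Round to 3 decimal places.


H = -0.776*log2(0.776) - 0.224*log2(0.224) = 0.767.

0.767


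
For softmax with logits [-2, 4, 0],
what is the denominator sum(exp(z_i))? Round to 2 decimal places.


Denom = e^-2=0.1353 + e^4=54.5982 + e^0=1.0000. Sum = 55.7335, which rounds to 55.73.

55.73


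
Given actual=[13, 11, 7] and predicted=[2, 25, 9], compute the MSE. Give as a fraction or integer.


MSE = (1/3) * ((13-2)^2=121 + (11-25)^2=196 + (7-9)^2=4). Sum = 321. MSE = 107.

107


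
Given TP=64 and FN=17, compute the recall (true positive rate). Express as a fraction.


Recall = TP / (TP + FN) = 64 / 81 = 64/81.

64/81


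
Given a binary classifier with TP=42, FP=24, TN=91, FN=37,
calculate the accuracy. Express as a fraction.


Accuracy = (TP + TN) / (TP + TN + FP + FN) = (42 + 91) / 194 = 133/194.

133/194


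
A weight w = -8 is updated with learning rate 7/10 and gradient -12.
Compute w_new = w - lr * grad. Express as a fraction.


w_new = -8 - 7/10 * -12 = -8 - -42/5 = 2/5.

2/5


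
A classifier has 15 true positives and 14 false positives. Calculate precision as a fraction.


Precision = TP / (TP + FP) = 15 / 29 = 15/29.

15/29


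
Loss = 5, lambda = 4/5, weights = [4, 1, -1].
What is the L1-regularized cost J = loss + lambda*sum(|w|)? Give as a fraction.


L1 norm = sum(|w|) = 6. J = 5 + 4/5 * 6 = 49/5.

49/5


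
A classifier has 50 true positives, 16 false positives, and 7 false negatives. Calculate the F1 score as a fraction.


Precision = 50/66 = 25/33. Recall = 50/57 = 50/57. F1 = 2*P*R/(P+R) = 100/123.

100/123


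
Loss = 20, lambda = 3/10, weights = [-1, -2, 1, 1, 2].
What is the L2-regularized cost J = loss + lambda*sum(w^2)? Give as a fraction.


L2 sq norm = sum(w^2) = 11. J = 20 + 3/10 * 11 = 233/10.

233/10


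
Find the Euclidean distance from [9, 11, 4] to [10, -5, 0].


d = sqrt(sum of squared differences). (9-10)^2=1, (11--5)^2=256, (4-0)^2=16. Sum = 273.

sqrt(273)


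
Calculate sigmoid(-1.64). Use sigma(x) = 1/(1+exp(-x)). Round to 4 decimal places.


sigma(-1.64) = 1/(1+e^(1.64)) = 1/(1+5.155170) = 1/6.155170 = 0.1625.

0.1625


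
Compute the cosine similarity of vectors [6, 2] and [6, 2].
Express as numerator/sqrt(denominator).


dot = 40. |a|^2 = 40, |b|^2 = 40. cos = 40/sqrt(1600).

40/sqrt(1600)


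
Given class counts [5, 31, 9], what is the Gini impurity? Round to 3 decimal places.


Total = 45. Proportions: 5/45, 31/45, 9/45. sum(p_i^2) = 0.5269. Gini = 1 - 0.5269 = 0.4731, which rounds to 0.473.

0.473


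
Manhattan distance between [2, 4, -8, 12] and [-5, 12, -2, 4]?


d = sum of absolute differences: |2--5|=7 + |4-12|=8 + |-8--2|=6 + |12-4|=8 = 29.

29


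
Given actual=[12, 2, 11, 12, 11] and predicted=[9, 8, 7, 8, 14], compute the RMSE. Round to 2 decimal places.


MSE = 17.2000. RMSE = sqrt(17.2000) = 4.15.

4.15


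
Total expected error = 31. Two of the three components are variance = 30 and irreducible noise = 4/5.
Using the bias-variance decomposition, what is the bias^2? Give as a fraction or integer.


Total error = bias^2 + variance + irreducible noise. So bias^2 = 31 - 30 - 4/5 = 1/5.

1/5


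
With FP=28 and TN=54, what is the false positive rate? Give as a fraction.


FPR = FP / (FP + TN) = 28 / 82 = 14/41.

14/41


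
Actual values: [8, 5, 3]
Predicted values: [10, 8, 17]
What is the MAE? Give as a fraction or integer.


MAE = (1/3) * (|8-10|=2 + |5-8|=3 + |3-17|=14). Sum = 19. MAE = 19/3.

19/3


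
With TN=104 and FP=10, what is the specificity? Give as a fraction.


Specificity = TN / (TN + FP) = 104 / 114 = 52/57.

52/57


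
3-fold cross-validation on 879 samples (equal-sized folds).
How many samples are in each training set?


Each validation fold has 879/3 = 293 samples. Training set = 879 - 293 = 586.

586


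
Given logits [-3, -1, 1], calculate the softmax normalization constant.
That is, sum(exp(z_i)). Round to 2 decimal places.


Denom = e^-3=0.0498 + e^-1=0.3679 + e^1=2.7183. Sum = 3.1360, which rounds to 3.14.

3.14
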